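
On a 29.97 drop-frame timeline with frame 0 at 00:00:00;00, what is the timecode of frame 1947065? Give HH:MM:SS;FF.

18:02:47;03

Ten DF minutes hold 17982 frames, so frame 1947065 lies in block 108 (frames 1942056–1960037) with 5009 frames into that block.
The block's first minute is 1800 frames and the rest 1798 each; 5009 frames reaches minute 2, so 108 × 18 + 2 × 2 = 1948 labels have been skipped so far.
Adding those back, label number 1947065 + 1948 = 1949013 at 30 labels/s is 64967 s + 3 f = 18 h 2 min 47 s frame 3, i.e. 18:02:47;03.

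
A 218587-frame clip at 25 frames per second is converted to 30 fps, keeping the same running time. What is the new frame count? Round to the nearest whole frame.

Frames at target rate = 218587 × (30) / (25) = 1311522/5 ≈ 262304.400.
Nearest whole frame: 262304.

262304 frames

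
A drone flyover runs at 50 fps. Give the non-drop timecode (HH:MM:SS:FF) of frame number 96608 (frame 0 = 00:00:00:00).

96608 ÷ 50 = 1932 full seconds, remainder 8 frames.
1932 s = 0 h 32 min 12 s.
Timecode: 00:32:12:08.

00:32:12:08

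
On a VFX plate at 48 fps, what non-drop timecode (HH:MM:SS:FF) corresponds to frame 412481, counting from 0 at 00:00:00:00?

02:23:13:17

412481 ÷ 48 = 8593 full seconds, remainder 17 frames.
8593 s = 2 h 23 min 13 s.
Timecode: 02:23:13:17.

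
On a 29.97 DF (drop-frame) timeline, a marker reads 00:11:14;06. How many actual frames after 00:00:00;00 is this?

20206

Complete 10-minute blocks: 1, each 17982 frames → 17982.
Remaining 1 whole minute in the current block: 1800 + 0 × 1798 = 1800 frames.
Within the current minute: 14 × 30 + 6 − 2 = 424 (labels ;00/;01 skipped at this minute). Total = 17982 + 1800 + 424 = 20206.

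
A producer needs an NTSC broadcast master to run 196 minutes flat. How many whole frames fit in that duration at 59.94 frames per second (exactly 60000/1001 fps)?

704895 frames

196 min = 11760 s.
Frames = 11760 × 60000/1001 = 100800000/143 ≈ 704895.1049.
Complete frames: 704895.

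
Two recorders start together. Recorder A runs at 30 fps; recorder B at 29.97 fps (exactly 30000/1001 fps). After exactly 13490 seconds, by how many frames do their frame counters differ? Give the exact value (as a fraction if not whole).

404700/1001 frames

A emits 30 × 13490 = 404700 frames; B emits 30000/1001 × 13490 = 404700000/1001.
Difference = 404700/1001 frames (≈ 404.2957); B is behind A.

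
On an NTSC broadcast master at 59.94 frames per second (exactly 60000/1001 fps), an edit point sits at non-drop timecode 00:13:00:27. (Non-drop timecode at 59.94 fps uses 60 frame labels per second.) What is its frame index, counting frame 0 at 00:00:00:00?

46827

Total seconds to the label: (0 × 3600 + 13 × 60 + 0) = 780.
Frame index = 780 × 60 + 27 = 46827.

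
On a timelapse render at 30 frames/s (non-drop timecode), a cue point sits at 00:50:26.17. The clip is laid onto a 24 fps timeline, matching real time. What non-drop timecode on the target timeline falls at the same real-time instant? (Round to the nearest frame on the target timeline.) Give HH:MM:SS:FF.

00:50:26:14

Source frame index: (0×3600 + 50×60 + 26) × 30 + 17 = 90797.
Real time: 90797 / (30) = 90797/30 s.
Target frame: (90797/30) × (24) = 363188/5 ≈ 72637.600 → 72638.
At 24 labels/s: frame 72638 → 00:50:26:14.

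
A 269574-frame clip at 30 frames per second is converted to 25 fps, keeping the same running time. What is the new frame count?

Target frames = source frames × (target rate / source rate) = 269574 × (25)/(30) = 269574 × 5/6 = 224645.

224645 frames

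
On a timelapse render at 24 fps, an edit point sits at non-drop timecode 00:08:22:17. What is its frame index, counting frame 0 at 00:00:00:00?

Total seconds to the label: (0 × 3600 + 8 × 60 + 22) = 502.
Frame index = 502 × 24 + 17 = 12065.

12065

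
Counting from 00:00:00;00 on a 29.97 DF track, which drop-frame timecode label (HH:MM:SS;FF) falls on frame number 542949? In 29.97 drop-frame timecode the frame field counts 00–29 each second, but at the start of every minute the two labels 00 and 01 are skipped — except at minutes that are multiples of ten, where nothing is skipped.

Each 10-minute DF block holds 10 × 60 × 30 − 9 × 2 = 17982 frames. 542949 ÷ 17982 → 30 full blocks, remainder 3489.
Within the partial block the first minute is 1800 frames and each further minute 1798, so 1 further minute boundary passed. Total skipped labels = 18 × 30 + 2 × 1 = 542.
Non-drop label index = 542949 + 542 = 543491; at 30 labels/s that is 05:01:56:11, i.e. DF 05:01:56;11.

05:01:56;11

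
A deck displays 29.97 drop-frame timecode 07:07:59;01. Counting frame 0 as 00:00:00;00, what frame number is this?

769601

Complete 10-minute blocks: 42, each 17982 frames → 755244.
Remaining 7 whole minutes in the current block: 1800 + 6 × 1798 = 12588 frames.
Within the current minute: 59 × 30 + 1 − 2 = 1769 (labels ;00/;01 skipped at this minute). Total = 755244 + 12588 + 1769 = 769601.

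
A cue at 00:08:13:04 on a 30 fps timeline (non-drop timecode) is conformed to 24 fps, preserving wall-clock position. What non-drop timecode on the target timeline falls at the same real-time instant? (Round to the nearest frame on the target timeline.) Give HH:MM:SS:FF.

Source frame index: (0×3600 + 8×60 + 13) × 30 + 4 = 14794.
Real time: 14794 / (30) = 7397/15 s.
Target frame: (7397/15) × (24) = 59176/5 ≈ 11835.200 → 11835.
At 24 labels/s: frame 11835 → 00:08:13:03.

00:08:13:03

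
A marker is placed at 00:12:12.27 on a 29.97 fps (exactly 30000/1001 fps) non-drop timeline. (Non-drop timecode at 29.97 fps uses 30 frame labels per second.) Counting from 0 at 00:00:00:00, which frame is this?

Total seconds to the label: (0 × 3600 + 12 × 60 + 12) = 732.
Frame index = 732 × 30 + 27 = 21987.

21987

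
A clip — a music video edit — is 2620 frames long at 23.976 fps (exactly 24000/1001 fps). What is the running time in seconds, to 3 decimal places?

109.276 seconds

Running time = 2620 × 1001/24000 = 131131/1200 s ≈ 109.276 s.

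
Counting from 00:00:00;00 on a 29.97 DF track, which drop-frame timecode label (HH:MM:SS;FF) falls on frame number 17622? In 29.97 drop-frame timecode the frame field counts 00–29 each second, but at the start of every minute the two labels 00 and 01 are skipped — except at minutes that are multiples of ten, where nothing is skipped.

Ten DF minutes hold 17982 frames, so frame 17622 lies in block 0 (frames 0–17981) with 17622 frames into that block.
The block's first minute is 1800 frames and the rest 1798 each; 17622 frames reaches minute 9, so 0 × 18 + 9 × 2 = 18 labels have been skipped so far.
Adding those back, label number 17622 + 18 = 17640 at 30 labels/s is 588 s + 0 f = 0 h 9 min 48 s frame 0, i.e. 00:09:48;00.

00:09:48;00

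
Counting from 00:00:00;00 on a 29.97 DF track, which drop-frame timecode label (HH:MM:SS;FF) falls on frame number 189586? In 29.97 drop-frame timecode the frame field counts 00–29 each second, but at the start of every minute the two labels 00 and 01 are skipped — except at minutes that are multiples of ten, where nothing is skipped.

01:45:25;26

Each 10-minute DF block holds 10 × 60 × 30 − 9 × 2 = 17982 frames. 189586 ÷ 17982 → 10 full blocks, remainder 9766.
Within the partial block the first minute is 1800 frames and each further minute 1798, so 5 further minute boundaries passed. Total skipped labels = 18 × 10 + 2 × 5 = 190.
Non-drop label index = 189586 + 190 = 189776; at 30 labels/s that is 01:45:25:26, i.e. DF 01:45:25;26.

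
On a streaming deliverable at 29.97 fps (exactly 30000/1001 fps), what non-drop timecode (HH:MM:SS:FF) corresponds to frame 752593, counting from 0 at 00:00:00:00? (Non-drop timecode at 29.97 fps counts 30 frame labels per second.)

752593 ÷ 30 = 25086 full seconds, remainder 13 frames.
25086 s = 6 h 58 min 6 s.
Timecode: 06:58:06:13.

06:58:06:13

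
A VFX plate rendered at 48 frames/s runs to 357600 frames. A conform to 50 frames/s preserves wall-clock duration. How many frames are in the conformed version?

372500 frames

Target frames = source frames × (target rate / source rate) = 357600 × (50)/(48) = 357600 × 25/24 = 372500.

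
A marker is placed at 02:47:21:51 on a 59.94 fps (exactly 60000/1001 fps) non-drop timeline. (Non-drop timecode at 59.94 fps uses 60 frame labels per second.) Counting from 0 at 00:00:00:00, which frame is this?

Total seconds to the label: (2 × 3600 + 47 × 60 + 21) = 10041.
Frame index = 10041 × 60 + 51 = 602511.

frame 602511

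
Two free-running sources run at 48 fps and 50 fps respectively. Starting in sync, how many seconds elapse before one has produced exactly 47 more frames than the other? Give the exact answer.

The gap grows by |50 − 48| = 2 frames per second.
Time for a 47-frame gap: 47 ÷ (2) = 23.5 s.

23.5 seconds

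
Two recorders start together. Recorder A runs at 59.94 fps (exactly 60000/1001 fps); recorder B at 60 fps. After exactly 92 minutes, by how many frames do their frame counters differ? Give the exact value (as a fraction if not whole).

331200/1001 frames

92 min = 5520 s.
A emits 60000/1001 × 5520 = 331200000/1001 frames; B emits 60 × 5520 = 331200.
Difference = 331200/1001 frames (≈ 330.8691); B is ahead of A.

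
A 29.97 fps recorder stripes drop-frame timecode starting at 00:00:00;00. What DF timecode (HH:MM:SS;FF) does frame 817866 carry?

07:34:49;14

Ten DF minutes hold 17982 frames, so frame 817866 lies in block 45 (frames 809190–827171) with 8676 frames into that block.
The block's first minute is 1800 frames and the rest 1798 each; 8676 frames reaches minute 4, so 45 × 18 + 4 × 2 = 818 labels have been skipped so far.
Adding those back, label number 817866 + 818 = 818684 at 30 labels/s is 27289 s + 14 f = 7 h 34 min 49 s frame 14, i.e. 07:34:49;14.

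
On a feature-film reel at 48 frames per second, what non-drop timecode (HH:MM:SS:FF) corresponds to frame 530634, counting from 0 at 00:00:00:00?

530634 ÷ 48 = 11054 full seconds, remainder 42 frames.
11054 s = 3 h 4 min 14 s.
Timecode: 03:04:14:42.

03:04:14:42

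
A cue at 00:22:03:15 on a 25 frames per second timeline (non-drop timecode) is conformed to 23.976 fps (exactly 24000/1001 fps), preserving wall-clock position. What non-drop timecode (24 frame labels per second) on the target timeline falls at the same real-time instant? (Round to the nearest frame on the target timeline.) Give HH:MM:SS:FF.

00:22:02:07

Source frame index: (0×3600 + 22×60 + 3) × 25 + 15 = 33090.
Real time: 33090 / (25) = 6618/5 s.
Target frame: (6618/5) × (24000/1001) = 31766400/1001 ≈ 31734.665 → 31735.
At 24 labels/s: frame 31735 → 00:22:02:07.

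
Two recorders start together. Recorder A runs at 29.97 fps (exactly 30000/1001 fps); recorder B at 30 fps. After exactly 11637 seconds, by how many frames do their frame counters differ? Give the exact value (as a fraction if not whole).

A emits 30000/1001 × 11637 = 349110000/1001 frames; B emits 30 × 11637 = 349110.
Difference = 349110/1001 frames (≈ 348.7612); B is ahead of A.

349110/1001 frames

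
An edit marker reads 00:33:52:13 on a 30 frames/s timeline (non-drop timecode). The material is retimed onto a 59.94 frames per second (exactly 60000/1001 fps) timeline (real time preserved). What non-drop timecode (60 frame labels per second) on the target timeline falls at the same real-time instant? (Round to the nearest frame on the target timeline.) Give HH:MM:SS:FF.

Source frame index: (0×3600 + 33×60 + 52) × 30 + 13 = 60973.
Real time: 60973 / (30) = 60973/30 s.
Target frame: (60973/30) × (60000/1001) = 11086000/91 ≈ 121824.176 → 121824.
At 60 labels/s: frame 121824 → 00:33:50:24.

00:33:50:24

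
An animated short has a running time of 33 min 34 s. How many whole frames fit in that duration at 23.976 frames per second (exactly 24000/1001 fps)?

33 min 34 s = 2014 s.
Frames = 2014 × 24000/1001 = 48336000/1001 ≈ 48287.7123.
Complete frames: 48287.

48287 frames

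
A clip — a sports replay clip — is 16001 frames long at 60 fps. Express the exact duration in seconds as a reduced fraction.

16001/60 seconds

Running time = 16001 ÷ (60) = 16001 × 1/60 = 16001/60 s.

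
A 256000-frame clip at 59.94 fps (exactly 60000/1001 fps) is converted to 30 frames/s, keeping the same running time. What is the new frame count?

Target frames = source frames × (target rate / source rate) = 256000 × (30)/(60000/1001) = 256000 × 1001/2000 = 128128.

128128 frames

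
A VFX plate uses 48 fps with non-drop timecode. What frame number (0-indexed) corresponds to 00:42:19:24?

Total seconds to the label: (0 × 3600 + 42 × 60 + 19) = 2539.
Frame index = 2539 × 48 + 24 = 121896.

121896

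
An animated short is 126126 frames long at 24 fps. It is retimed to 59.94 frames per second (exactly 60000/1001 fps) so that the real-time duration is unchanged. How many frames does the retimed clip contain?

Target frames = source frames × (target rate / source rate) = 126126 × (60000/1001)/(24) = 126126 × 2500/1001 = 315000.

315000 frames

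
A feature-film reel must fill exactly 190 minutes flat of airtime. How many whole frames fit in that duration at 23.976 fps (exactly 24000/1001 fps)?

273326 frames

190 min = 11400 s.
Frames = 11400 × 24000/1001 = 273600000/1001 ≈ 273326.6733.
Complete frames: 273326.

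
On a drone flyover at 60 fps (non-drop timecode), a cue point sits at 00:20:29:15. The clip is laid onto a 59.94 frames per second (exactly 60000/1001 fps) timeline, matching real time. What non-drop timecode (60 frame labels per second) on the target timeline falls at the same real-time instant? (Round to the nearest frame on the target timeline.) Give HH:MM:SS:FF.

Source frame index: (0×3600 + 20×60 + 29) × 60 + 15 = 73755.
Real time: 73755 / (60) = 4917/4 s.
Target frame: (4917/4) × (60000/1001) = 6705000/91 ≈ 73681.319 → 73681.
At 60 labels/s: frame 73681 → 00:20:28:01.

00:20:28:01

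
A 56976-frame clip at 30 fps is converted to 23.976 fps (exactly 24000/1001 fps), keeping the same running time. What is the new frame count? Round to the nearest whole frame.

Frames at target rate = 56976 × (24000/1001) / (30) = 45580800/1001 ≈ 45535.265.
Nearest whole frame: 45535.

45535 frames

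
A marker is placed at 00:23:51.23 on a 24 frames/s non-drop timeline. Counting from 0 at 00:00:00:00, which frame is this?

frame 34367

Total seconds to the label: (0 × 3600 + 23 × 60 + 51) = 1431.
Frame index = 1431 × 24 + 23 = 34367.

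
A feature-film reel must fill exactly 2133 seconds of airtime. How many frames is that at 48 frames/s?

102384 frames

Frames = 2133 × 48 = 102384.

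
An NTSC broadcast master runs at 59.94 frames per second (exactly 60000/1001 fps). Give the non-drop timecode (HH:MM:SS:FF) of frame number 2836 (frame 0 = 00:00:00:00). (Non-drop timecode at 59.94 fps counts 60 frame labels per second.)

00:00:47:16

2836 ÷ 60 = 47 full seconds, remainder 16 frames.
47 s = 0 h 0 min 47 s.
Timecode: 00:00:47:16.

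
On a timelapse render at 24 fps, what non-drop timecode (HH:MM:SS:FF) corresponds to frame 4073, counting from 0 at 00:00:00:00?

00:02:49:17

4073 ÷ 24 = 169 full seconds, remainder 17 frames.
169 s = 0 h 2 min 49 s.
Timecode: 00:02:49:17.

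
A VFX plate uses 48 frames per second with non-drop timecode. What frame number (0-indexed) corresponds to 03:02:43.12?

frame 526236

Total seconds to the label: (3 × 3600 + 2 × 60 + 43) = 10963.
Frame index = 10963 × 48 + 12 = 526236.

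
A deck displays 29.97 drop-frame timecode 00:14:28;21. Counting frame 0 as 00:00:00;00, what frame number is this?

26035

Complete 10-minute blocks: 1, each 17982 frames → 17982.
Remaining 4 whole minutes in the current block: 1800 + 3 × 1798 = 7194 frames.
Within the current minute: 28 × 30 + 21 − 2 = 859 (labels ;00/;01 skipped at this minute). Total = 17982 + 7194 + 859 = 26035.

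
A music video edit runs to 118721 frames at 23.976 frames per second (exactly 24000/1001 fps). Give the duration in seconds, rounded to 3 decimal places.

4951.655 seconds

Running time = 118721 × 1001/24000 = 118839721/24000 s ≈ 4951.655 s.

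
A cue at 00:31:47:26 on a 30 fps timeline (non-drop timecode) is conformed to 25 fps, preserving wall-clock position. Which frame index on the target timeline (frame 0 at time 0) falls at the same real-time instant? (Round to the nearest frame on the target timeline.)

Source frame index: (0×3600 + 31×60 + 47) × 30 + 26 = 57236.
Real time: 57236 / (30) = 28618/15 s.
Target frame: (28618/15) × (25) = 143090/3 ≈ 47696.667 → 47697.

frame 47697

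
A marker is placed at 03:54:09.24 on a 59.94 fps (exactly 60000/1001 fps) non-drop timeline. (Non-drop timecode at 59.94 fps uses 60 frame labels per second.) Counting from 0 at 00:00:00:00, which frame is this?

Total seconds to the label: (3 × 3600 + 54 × 60 + 9) = 14049.
Frame index = 14049 × 60 + 24 = 842964.

842964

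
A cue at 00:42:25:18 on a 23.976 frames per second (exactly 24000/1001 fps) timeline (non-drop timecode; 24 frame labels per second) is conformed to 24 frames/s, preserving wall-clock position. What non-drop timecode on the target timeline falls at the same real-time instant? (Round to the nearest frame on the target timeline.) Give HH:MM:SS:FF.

00:42:28:07

Source frame index: (0×3600 + 42×60 + 25) × 24 + 18 = 61098.
Real time: 61098 / (24000/1001) = 10193183/4000 s.
Target frame: (10193183/4000) × (24) = 30579549/500 ≈ 61159.098 → 61159.
At 24 labels/s: frame 61159 → 00:42:28:07.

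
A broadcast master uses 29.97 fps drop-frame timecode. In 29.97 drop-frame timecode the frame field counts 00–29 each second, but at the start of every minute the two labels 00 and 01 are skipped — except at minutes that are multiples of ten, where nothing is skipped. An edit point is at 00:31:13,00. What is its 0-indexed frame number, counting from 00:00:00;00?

56134

As if non-drop at 30 labels/s: (0 × 3600 + 31 × 60 + 13) × 30 + 0 = 56190.
Minute boundaries passed: 31; those not divisible by 10: 31 − 3 = 28; dropped labels = 2 × 28 = 56.
Actual frame index = 56190 − 56 = 56134.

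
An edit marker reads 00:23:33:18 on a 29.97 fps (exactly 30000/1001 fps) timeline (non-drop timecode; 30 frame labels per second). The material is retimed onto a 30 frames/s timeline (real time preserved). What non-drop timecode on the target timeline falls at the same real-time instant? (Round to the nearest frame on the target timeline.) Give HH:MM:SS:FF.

Source frame index: (0×3600 + 23×60 + 33) × 30 + 18 = 42408.
Real time: 42408 / (30000/1001) = 1768767/1250 s.
Target frame: (1768767/1250) × (30) = 5306301/125 ≈ 42450.408 → 42450.
At 30 labels/s: frame 42450 → 00:23:35:00.

00:23:35:00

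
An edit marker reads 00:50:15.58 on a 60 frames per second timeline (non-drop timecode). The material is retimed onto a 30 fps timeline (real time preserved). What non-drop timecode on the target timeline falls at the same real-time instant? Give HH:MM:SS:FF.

Source frame index: (0×3600 + 50×60 + 15) × 60 + 58 = 180958.
Real time: 180958 / (60) = 90479/30 s.
Target frame: (90479/30) × (30) = 90479.
At 30 labels/s: frame 90479 → 00:50:15:29.

00:50:15:29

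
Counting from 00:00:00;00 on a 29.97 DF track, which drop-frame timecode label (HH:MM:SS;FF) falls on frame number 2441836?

Ten DF minutes hold 17982 frames, so frame 2441836 lies in block 135 (frames 2427570–2445551) with 14266 frames into that block.
The block's first minute is 1800 frames and the rest 1798 each; 14266 frames reaches minute 7, so 135 × 18 + 7 × 2 = 2444 labels have been skipped so far.
Adding those back, label number 2441836 + 2444 = 2444280 at 30 labels/s is 81476 s + 0 f = 22 h 37 min 56 s frame 0, i.e. 22:37:56;00.

22:37:56;00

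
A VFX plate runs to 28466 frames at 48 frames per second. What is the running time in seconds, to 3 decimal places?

593.042 seconds

Running time = 28466 × 1/48 = 14233/24 s ≈ 593.042 s.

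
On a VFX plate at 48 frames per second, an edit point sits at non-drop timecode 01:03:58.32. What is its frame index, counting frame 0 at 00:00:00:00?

frame 184256

Total seconds to the label: (1 × 3600 + 3 × 60 + 58) = 3838.
Frame index = 3838 × 48 + 32 = 184256.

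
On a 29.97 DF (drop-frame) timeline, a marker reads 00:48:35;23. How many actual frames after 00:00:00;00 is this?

87385

As if non-drop at 30 labels/s: (0 × 3600 + 48 × 60 + 35) × 30 + 23 = 87473.
Minute boundaries passed: 48; those not divisible by 10: 48 − 4 = 44; dropped labels = 2 × 44 = 88.
Actual frame index = 87473 − 88 = 87385.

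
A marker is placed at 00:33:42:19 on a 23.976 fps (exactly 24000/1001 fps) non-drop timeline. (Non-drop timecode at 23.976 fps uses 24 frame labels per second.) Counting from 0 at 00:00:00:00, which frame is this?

48547

Total seconds to the label: (0 × 3600 + 33 × 60 + 42) = 2022.
Frame index = 2022 × 24 + 19 = 48547.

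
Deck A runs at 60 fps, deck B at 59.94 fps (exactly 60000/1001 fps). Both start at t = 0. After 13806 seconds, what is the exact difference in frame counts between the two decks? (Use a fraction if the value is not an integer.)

A emits 60 × 13806 = 828360 frames; B emits 60000/1001 × 13806 = 63720000/77.
Difference = 63720/77 frames (≈ 827.5325); B is behind A.

63720/77 frames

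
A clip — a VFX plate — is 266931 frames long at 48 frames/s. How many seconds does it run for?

Running time = 266931 / (48) = 5561.0625 s.

5561.0625 seconds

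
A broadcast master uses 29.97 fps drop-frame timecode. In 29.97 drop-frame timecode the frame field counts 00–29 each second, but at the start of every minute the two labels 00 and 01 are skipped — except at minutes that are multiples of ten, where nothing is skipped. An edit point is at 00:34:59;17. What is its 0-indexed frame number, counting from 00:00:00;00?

As if non-drop at 30 labels/s: (0 × 3600 + 34 × 60 + 59) × 30 + 17 = 62987.
Minute boundaries passed: 34; those not divisible by 10: 34 − 3 = 31; dropped labels = 2 × 31 = 62.
Actual frame index = 62987 − 62 = 62925.

62925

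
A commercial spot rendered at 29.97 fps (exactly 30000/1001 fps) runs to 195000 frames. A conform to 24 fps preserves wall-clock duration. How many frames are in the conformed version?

Target frames = source frames × (target rate / source rate) = 195000 × (24)/(30000/1001) = 195000 × 1001/1250 = 156156.

156156 frames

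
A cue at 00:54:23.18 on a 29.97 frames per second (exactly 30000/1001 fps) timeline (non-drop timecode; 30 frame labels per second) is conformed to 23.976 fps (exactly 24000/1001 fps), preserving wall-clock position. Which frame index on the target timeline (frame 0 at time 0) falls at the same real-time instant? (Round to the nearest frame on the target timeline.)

Source frame index: (0×3600 + 54×60 + 23) × 30 + 18 = 97908.
Real time: 97908 / (30000/1001) = 8167159/2500 s.
Target frame: (8167159/2500) × (24000/1001) = 391632/5 ≈ 78326.400 → 78326.

frame 78326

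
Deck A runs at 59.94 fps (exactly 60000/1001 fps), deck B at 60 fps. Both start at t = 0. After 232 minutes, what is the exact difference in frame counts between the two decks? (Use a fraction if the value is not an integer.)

835200/1001 frames

232 min = 13920 s.
A emits 60000/1001 × 13920 = 835200000/1001 frames; B emits 60 × 13920 = 835200.
Difference = 835200/1001 frames (≈ 834.3656); B is ahead of A.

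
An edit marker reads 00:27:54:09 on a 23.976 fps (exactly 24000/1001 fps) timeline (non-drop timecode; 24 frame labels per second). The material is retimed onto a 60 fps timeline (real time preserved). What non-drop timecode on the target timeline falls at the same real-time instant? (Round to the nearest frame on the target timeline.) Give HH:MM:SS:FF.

00:27:56:03

Source frame index: (0×3600 + 27×60 + 54) × 24 + 9 = 40185.
Real time: 40185 / (24000/1001) = 2681679/1600 s.
Target frame: (2681679/1600) × (60) = 8045037/80 ≈ 100562.962 → 100563.
At 60 labels/s: frame 100563 → 00:27:56:03.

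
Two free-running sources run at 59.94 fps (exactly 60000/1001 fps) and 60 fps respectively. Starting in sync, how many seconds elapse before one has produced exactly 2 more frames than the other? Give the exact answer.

The gap grows by |60 − 60000/1001| = 60/1001 frames per second.
Time for a 2-frame gap: 2 ÷ (60/1001) = 1001/30 s.

1001/30 seconds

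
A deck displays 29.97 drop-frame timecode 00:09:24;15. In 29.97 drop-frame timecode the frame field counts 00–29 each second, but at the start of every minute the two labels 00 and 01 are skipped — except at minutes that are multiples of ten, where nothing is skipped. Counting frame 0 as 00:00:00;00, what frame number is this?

As if non-drop at 30 labels/s: (0 × 3600 + 9 × 60 + 24) × 30 + 15 = 16935.
Minute boundaries passed: 9; those not divisible by 10: 9 − 0 = 9; dropped labels = 2 × 9 = 18.
Actual frame index = 16935 − 18 = 16917.

16917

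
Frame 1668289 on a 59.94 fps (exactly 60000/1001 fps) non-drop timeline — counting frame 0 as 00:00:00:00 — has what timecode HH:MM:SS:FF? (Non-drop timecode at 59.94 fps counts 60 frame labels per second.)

1668289 ÷ 60 = 27804 full seconds, remainder 49 frames.
27804 s = 7 h 43 min 24 s.
Timecode: 07:43:24:49.

07:43:24:49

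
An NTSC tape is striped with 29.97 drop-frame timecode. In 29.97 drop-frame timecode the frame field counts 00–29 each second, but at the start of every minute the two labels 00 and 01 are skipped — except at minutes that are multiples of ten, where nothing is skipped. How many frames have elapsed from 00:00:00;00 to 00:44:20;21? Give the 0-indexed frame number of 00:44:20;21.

79741

As if non-drop at 30 labels/s: (0 × 3600 + 44 × 60 + 20) × 30 + 21 = 79821.
Minute boundaries passed: 44; those not divisible by 10: 44 − 4 = 40; dropped labels = 2 × 40 = 80.
Actual frame index = 79821 − 80 = 79741.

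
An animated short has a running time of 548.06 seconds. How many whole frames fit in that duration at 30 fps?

16441 frames

Frames = 548.06 × 30 = 82209/5 ≈ 16441.8000.
Complete frames: 16441.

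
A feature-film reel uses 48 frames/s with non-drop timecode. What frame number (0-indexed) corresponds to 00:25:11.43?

Total seconds to the label: (0 × 3600 + 25 × 60 + 11) = 1511.
Frame index = 1511 × 48 + 43 = 72571.

72571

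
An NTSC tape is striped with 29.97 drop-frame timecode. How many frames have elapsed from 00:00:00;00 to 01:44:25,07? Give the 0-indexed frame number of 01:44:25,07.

As if non-drop at 30 labels/s: (1 × 3600 + 44 × 60 + 25) × 30 + 7 = 187957.
Minute boundaries passed: 104; those not divisible by 10: 104 − 10 = 94; dropped labels = 2 × 94 = 188.
Actual frame index = 187957 − 188 = 187769.

187769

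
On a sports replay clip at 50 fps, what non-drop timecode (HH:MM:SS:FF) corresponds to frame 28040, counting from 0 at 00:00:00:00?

28040 ÷ 50 = 560 full seconds, remainder 40 frames.
560 s = 0 h 9 min 20 s.
Timecode: 00:09:20:40.

00:09:20:40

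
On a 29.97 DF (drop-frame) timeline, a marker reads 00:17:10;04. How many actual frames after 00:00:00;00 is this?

As if non-drop at 30 labels/s: (0 × 3600 + 17 × 60 + 10) × 30 + 4 = 30904.
Minute boundaries passed: 17; those not divisible by 10: 17 − 1 = 16; dropped labels = 2 × 16 = 32.
Actual frame index = 30904 − 32 = 30872.

30872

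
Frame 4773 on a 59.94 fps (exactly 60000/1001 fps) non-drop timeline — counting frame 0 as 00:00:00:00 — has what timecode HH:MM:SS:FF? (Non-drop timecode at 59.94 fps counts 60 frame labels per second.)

4773 ÷ 60 = 79 full seconds, remainder 33 frames.
79 s = 0 h 1 min 19 s.
Timecode: 00:01:19:33.

00:01:19:33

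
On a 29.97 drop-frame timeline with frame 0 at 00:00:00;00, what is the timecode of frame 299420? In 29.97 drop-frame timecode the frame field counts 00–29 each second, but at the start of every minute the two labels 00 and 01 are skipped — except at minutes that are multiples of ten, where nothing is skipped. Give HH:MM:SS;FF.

Ten DF minutes hold 17982 frames, so frame 299420 lies in block 16 (frames 287712–305693) with 11708 frames into that block.
The block's first minute is 1800 frames and the rest 1798 each; 11708 frames reaches minute 6, so 16 × 18 + 6 × 2 = 300 labels have been skipped so far.
Adding those back, label number 299420 + 300 = 299720 at 30 labels/s is 9990 s + 20 f = 2 h 46 min 30 s frame 20, i.e. 02:46:30;20.

02:46:30;20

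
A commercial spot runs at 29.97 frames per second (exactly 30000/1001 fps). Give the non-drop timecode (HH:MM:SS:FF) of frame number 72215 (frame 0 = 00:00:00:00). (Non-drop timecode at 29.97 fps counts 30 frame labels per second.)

00:40:07:05

72215 ÷ 30 = 2407 full seconds, remainder 5 frames.
2407 s = 0 h 40 min 7 s.
Timecode: 00:40:07:05.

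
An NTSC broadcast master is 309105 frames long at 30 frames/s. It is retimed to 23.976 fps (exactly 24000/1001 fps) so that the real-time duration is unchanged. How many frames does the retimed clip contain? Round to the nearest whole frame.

Frames at target rate = 309105 × (24000/1001) / (30) = 247284000/1001 ≈ 247036.963.
Nearest whole frame: 247037.

247037 frames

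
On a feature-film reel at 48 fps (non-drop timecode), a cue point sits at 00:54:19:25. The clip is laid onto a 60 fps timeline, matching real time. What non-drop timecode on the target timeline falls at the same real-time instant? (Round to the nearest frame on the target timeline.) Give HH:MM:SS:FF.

00:54:19:31

Source frame index: (0×3600 + 54×60 + 19) × 48 + 25 = 156457.
Real time: 156457 / (48) = 156457/48 s.
Target frame: (156457/48) × (60) = 782285/4 ≈ 195571.250 → 195571.
At 60 labels/s: frame 195571 → 00:54:19:31.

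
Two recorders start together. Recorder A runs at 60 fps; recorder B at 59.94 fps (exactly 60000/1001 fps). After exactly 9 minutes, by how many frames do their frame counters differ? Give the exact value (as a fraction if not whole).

9 min = 540 s.
A emits 60 × 540 = 32400 frames; B emits 60000/1001 × 540 = 32400000/1001.
Difference = 32400/1001 frames (≈ 32.3676); B is behind A.

32400/1001 frames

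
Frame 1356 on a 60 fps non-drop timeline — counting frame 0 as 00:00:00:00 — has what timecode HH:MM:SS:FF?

1356 ÷ 60 = 22 full seconds, remainder 36 frames.
22 s = 0 h 0 min 22 s.
Timecode: 00:00:22:36.

00:00:22:36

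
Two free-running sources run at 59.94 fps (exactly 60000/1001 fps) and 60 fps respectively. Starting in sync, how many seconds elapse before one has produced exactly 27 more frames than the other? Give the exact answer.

450.45 seconds

The gap grows by |60 − 60000/1001| = 60/1001 frames per second.
Time for a 27-frame gap: 27 ÷ (60/1001) = 450.45 s.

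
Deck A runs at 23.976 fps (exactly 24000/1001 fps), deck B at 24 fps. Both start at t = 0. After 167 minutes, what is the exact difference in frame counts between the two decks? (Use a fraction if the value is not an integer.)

167 min = 10020 s.
A emits 24000/1001 × 10020 = 240480000/1001 frames; B emits 24 × 10020 = 240480.
Difference = 240480/1001 frames (≈ 240.2398); B is ahead of A.

240480/1001 frames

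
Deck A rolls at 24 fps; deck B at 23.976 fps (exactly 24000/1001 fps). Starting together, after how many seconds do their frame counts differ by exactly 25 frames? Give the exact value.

The gap grows by |24000/1001 − 24| = 24/1001 frames per second.
Time for a 25-frame gap: 25 ÷ (24/1001) = 25025/24 s.

25025/24 seconds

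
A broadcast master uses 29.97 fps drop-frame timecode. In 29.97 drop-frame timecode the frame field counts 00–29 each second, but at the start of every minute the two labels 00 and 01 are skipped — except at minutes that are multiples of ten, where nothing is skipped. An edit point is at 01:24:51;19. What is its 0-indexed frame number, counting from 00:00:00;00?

152597

As if non-drop at 30 labels/s: (1 × 3600 + 24 × 60 + 51) × 30 + 19 = 152749.
Minute boundaries passed: 84; those not divisible by 10: 84 − 8 = 76; dropped labels = 2 × 76 = 152.
Actual frame index = 152749 − 152 = 152597.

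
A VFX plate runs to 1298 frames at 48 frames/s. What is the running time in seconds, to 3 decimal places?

Running time = 1298 × 1/48 = 649/24 s ≈ 27.042 s.

27.042 seconds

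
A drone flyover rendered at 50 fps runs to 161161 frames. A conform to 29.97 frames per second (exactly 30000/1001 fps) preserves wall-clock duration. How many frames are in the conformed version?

96600 frames

Target frames = source frames × (target rate / source rate) = 161161 × (30000/1001)/(50) = 161161 × 600/1001 = 96600.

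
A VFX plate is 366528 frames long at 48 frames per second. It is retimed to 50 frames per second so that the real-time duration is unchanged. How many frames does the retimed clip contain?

381800 frames

Target frames = source frames × (target rate / source rate) = 366528 × (50)/(48) = 366528 × 25/24 = 381800.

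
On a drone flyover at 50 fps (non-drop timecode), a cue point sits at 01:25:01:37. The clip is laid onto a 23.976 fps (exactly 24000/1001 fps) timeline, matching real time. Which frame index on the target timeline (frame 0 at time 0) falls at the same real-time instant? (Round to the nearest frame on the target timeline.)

Source frame index: (1×3600 + 25×60 + 1) × 50 + 37 = 255087.
Real time: 255087 / (50) = 255087/50 s.
Target frame: (255087/50) × (24000/1001) = 17491680/143 ≈ 122319.441 → 122319.

frame 122319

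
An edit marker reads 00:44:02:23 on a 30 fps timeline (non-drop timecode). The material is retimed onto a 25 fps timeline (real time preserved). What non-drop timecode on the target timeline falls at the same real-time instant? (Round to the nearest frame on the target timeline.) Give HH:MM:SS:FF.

00:44:02:19

Source frame index: (0×3600 + 44×60 + 2) × 30 + 23 = 79283.
Real time: 79283 / (30) = 79283/30 s.
Target frame: (79283/30) × (25) = 396415/6 ≈ 66069.167 → 66069.
At 25 labels/s: frame 66069 → 00:44:02:19.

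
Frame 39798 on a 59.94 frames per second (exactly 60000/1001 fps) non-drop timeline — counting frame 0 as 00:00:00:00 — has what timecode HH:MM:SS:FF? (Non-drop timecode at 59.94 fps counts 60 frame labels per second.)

39798 ÷ 60 = 663 full seconds, remainder 18 frames.
663 s = 0 h 11 min 3 s.
Timecode: 00:11:03:18.

00:11:03:18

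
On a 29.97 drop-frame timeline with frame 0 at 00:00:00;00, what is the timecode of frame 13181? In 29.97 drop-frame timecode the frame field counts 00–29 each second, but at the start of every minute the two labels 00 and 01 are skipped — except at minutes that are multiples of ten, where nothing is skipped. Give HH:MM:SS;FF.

Ten DF minutes hold 17982 frames, so frame 13181 lies in block 0 (frames 0–17981) with 13181 frames into that block.
The block's first minute is 1800 frames and the rest 1798 each; 13181 frames reaches minute 7, so 0 × 18 + 7 × 2 = 14 labels have been skipped so far.
Adding those back, label number 13181 + 14 = 13195 at 30 labels/s is 439 s + 25 f = 0 h 7 min 19 s frame 25, i.e. 00:07:19;25.

00:07:19;25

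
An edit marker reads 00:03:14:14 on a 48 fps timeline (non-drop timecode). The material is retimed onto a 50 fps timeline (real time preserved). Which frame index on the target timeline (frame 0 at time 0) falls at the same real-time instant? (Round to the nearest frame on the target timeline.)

Source frame index: (0×3600 + 3×60 + 14) × 48 + 14 = 9326.
Real time: 9326 / (48) = 4663/24 s.
Target frame: (4663/24) × (50) = 116575/12 ≈ 9714.583 → 9715.

frame 9715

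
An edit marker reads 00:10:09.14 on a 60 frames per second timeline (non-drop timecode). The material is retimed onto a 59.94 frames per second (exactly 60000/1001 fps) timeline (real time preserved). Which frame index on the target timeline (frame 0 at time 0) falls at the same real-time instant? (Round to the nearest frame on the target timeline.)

frame 36517

Source frame index: (0×3600 + 10×60 + 9) × 60 + 14 = 36554.
Real time: 36554 / (60) = 18277/30 s.
Target frame: (18277/30) × (60000/1001) = 5222000/143 ≈ 36517.483 → 36517.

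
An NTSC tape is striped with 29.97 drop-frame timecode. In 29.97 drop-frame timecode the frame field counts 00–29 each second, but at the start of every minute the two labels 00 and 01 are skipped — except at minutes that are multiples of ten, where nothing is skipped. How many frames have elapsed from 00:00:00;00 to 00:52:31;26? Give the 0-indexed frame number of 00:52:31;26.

94462

As if non-drop at 30 labels/s: (0 × 3600 + 52 × 60 + 31) × 30 + 26 = 94556.
Minute boundaries passed: 52; those not divisible by 10: 52 − 5 = 47; dropped labels = 2 × 47 = 94.
Actual frame index = 94556 − 94 = 94462.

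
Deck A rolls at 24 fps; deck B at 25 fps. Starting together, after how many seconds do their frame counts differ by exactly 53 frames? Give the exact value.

53 seconds

The gap grows by |25 − 24| = 1 frame per second.
Time for a 53-frame gap: 53 ÷ (1) = 53 s.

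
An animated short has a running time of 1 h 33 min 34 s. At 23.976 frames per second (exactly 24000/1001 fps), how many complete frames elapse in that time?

1 h 33 min 34 s = 5614 s.
Frames = 5614 × 24000/1001 = 19248000/143 ≈ 134601.3986.
Complete frames: 134601.

134601 frames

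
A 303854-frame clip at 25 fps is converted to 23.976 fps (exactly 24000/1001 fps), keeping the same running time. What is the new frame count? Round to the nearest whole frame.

Frames at target rate = 303854 × (24000/1001) / (25) = 291699840/1001 ≈ 291408.432.
Nearest whole frame: 291408.

291408 frames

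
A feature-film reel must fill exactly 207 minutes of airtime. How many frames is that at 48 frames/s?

207 min = 12420 s.
Frames = 12420 × 48 = 596160.

596160 frames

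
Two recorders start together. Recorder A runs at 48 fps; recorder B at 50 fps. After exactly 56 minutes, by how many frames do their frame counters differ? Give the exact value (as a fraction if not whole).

56 min = 3360 s.
A emits 48 × 3360 = 161280 frames; B emits 50 × 3360 = 168000.
Difference = 6720 frames; B is ahead of A.

6720 frames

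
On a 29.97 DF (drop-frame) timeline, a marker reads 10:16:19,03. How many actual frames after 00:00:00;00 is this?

As if non-drop at 30 labels/s: (10 × 3600 + 16 × 60 + 19) × 30 + 3 = 1109373.
Minute boundaries passed: 616; those not divisible by 10: 616 − 61 = 555; dropped labels = 2 × 555 = 1110.
Actual frame index = 1109373 − 1110 = 1108263.

1108263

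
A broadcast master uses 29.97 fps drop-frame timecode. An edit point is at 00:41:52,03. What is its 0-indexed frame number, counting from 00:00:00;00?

75289

As if non-drop at 30 labels/s: (0 × 3600 + 41 × 60 + 52) × 30 + 3 = 75363.
Minute boundaries passed: 41; those not divisible by 10: 41 − 4 = 37; dropped labels = 2 × 37 = 74.
Actual frame index = 75363 − 74 = 75289.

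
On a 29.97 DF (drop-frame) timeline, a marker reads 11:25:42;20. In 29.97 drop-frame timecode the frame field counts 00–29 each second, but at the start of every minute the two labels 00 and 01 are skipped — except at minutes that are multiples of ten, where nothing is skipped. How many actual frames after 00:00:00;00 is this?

Complete 10-minute blocks: 68, each 17982 frames → 1222776.
Remaining 5 whole minutes in the current block: 1800 + 4 × 1798 = 8992 frames.
Within the current minute: 42 × 30 + 20 − 2 = 1278 (labels ;00/;01 skipped at this minute). Total = 1222776 + 8992 + 1278 = 1233046.

1233046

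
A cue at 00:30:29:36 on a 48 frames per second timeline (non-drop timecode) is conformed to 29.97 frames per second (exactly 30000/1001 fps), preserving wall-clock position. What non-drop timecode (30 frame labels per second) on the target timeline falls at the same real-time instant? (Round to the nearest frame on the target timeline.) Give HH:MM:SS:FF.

00:30:27:28

Source frame index: (0×3600 + 30×60 + 29) × 48 + 36 = 87828.
Real time: 87828 / (48) = 7319/4 s.
Target frame: (7319/4) × (30000/1001) = 4222500/77 ≈ 54837.662 → 54838.
At 30 labels/s: frame 54838 → 00:30:27:28.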